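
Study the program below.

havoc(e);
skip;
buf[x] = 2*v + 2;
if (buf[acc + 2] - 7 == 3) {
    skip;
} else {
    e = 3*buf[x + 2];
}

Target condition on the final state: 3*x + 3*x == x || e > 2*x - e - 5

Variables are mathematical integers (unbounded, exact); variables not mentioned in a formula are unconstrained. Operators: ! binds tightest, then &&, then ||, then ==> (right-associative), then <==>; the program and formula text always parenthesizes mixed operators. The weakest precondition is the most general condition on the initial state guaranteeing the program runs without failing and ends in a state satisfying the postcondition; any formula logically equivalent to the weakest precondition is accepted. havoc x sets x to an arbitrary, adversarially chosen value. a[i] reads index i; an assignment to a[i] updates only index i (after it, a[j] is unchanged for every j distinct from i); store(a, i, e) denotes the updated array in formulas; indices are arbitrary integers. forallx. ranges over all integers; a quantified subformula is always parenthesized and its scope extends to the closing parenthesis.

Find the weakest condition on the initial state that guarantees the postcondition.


Working backward. After the program, the postcondition 3*x + 3*x == x || e > 2*x - e - 5 must hold; in canonical form it is 5*x == 0 || 2*e > 2*x - 5.
Then branch requires 5*x == 0 || 2*e > 2*x - 5; else branch requires 5*x == 0 || 6*buf[x + 2] > 2*x - 5.
Before the if: (buf[acc + 2] == 10 ==> (5*x == 0 || 2*e > 2*x - 5)) && ((!(buf[acc + 2] == 10)) ==> (5*x == 0 || 6*buf[x + 2] > 2*x - 5))
Before buf[x] := 2*v + 2: (store(buf, x, 2*v + 2)[acc + 2] == 10 ==> (5*x == 0 || 2*e > 2*x - 5)) && ((!(store(buf, x, 2*v + 2)[acc + 2] == 10)) ==> (5*x == 0 || 6*store(buf, x, 2*v + 2)[x + 2] > 2*x - 5))
Before skip: (store(buf, x, 2*v + 2)[acc + 2] == 10 ==> (5*x == 0 || 2*e > 2*x - 5)) && ((!(store(buf, x, 2*v + 2)[acc + 2] == 10)) ==> (5*x == 0 || 6*store(buf, x, 2*v + 2)[x + 2] > 2*x - 5))
Before havoc e: forall e_1. ((store(buf, x, 2*v + 2)[acc + 2] == 10 ==> (5*x == 0 || 2*e_1 > 2*x - 5)) && ((!(store(buf, x, 2*v + 2)[acc + 2] == 10)) ==> (5*x == 0 || 6*store(buf, x, 2*v + 2)[x + 2] > 2*x - 5)))
Answer: WP = forall e_1. ((store(buf, x, 2*v + 2)[acc + 2] == 10 ==> (5*x == 0 || 2*e_1 > 2*x - 5)) && ((!(store(buf, x, 2*v + 2)[acc + 2] == 10)) ==> (5*x == 0 || 6*store(buf, x, 2*v + 2)[x + 2] > 2*x - 5)))


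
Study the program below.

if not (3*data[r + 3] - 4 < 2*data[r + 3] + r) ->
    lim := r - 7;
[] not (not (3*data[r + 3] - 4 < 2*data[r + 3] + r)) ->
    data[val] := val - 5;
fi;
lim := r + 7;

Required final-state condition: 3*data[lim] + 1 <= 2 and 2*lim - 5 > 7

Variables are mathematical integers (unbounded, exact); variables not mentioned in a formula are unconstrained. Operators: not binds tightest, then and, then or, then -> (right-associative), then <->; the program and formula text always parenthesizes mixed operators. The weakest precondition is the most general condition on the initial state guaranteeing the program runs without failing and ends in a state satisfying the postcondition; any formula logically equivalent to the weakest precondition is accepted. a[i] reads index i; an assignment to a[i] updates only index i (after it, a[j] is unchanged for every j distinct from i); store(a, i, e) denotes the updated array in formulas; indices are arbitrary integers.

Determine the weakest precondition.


Working backward. After the program, the postcondition 3*data[lim] + 1 <= 2 and 2*lim - 5 > 7 must hold; in canonical form it is 3*data[lim] <= 1 and 2*lim > 12.
Before lim := r + 7: 3*data[r + 7] <= 1 and 2*r > -2
Then branch requires 3*data[r + 7] <= 1 and 2*r > -2; else branch requires 3*store(data, val, val - 5)[r + 7] <= 1 and 2*r > -2.
Before the if: ((not (data[r + 3] < r + 4)) -> (3*data[r + 7] <= 1 and 2*r > -2)) and (data[r + 3] < r + 4 -> (3*store(data, val, val - 5)[r + 7] <= 1 and 2*r > -2))
Answer: WP = ((not (data[r + 3] < r + 4)) -> (3*data[r + 7] <= 1 and 2*r > -2)) and (data[r + 3] < r + 4 -> (3*store(data, val, val - 5)[r + 7] <= 1 and 2*r > -2))


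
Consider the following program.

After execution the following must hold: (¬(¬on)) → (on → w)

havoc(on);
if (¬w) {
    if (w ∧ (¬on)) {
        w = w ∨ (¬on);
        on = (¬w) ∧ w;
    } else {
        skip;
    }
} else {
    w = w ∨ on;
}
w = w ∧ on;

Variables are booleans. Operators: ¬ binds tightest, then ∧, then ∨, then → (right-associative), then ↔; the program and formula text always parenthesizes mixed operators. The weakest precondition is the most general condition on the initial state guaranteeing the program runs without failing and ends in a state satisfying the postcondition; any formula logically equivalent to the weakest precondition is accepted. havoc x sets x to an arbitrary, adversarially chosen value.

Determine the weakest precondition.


Working backward. After the program, the postcondition (¬(¬on)) → (on → w) must hold; in canonical form it is on → (on → w).
Before w := w ∧ on: on → (on → (w ∧ on))
Then branch requires (¬(w ∧ (¬on))) → (on → (on → (w ∧ on))); else branch requires on → (on → ((w ∨ on) ∧ on)).
Before the if: ((¬w) → ((¬(w ∧ (¬on))) → (on → (on → (w ∧ on))))) ∧ (w → (on → (on → ((w ∨ on) ∧ on))))
Before havoc on: (¬w) → w
Answer: WP = (¬w) → w


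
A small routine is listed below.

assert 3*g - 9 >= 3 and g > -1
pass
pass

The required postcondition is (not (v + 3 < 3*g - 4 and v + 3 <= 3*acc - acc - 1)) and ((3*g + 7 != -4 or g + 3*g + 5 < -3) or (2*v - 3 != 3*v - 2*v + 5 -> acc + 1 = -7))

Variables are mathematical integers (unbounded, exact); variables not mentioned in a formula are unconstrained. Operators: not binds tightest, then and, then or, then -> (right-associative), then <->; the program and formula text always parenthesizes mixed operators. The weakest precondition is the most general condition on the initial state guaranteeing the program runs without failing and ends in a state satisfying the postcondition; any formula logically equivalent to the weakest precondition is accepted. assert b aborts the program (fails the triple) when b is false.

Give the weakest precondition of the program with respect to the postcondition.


Working backward. After the program, the postcondition (not (v + 3 < 3*g - 4 and v + 3 <= 3*acc - acc - 1)) and ((3*g + 7 != -4 or g + 3*g + 5 < -3) or (2*v - 3 != 3*v - 2*v + 5 -> acc + 1 = -7)) must hold; in canonical form it is (not (v < 3*g - 7 and v <= 2*acc - 4)) and (3*g != -11 or 4*g < -8 or (v != 8 -> acc = -8)).
Before skip: (not (v < 3*g - 7 and v <= 2*acc - 4)) and (3*g != -11 or 4*g < -8 or (v != 8 -> acc = -8))
Before skip: (not (v < 3*g - 7 and v <= 2*acc - 4)) and (3*g != -11 or 4*g < -8 or (v != 8 -> acc = -8))
Before assert 3*g - 9 >= 3 and g > -1: 3*g >= 12 and g > -1 and (not (v < 3*g - 7 and v <= 2*acc - 4)) and (3*g != -11 or 4*g < -8 or (v != 8 -> acc = -8))
Answer: WP = 3*g >= 12 and g > -1 and (not (v < 3*g - 7 and v <= 2*acc - 4)) and (3*g != -11 or 4*g < -8 or (v != 8 -> acc = -8))


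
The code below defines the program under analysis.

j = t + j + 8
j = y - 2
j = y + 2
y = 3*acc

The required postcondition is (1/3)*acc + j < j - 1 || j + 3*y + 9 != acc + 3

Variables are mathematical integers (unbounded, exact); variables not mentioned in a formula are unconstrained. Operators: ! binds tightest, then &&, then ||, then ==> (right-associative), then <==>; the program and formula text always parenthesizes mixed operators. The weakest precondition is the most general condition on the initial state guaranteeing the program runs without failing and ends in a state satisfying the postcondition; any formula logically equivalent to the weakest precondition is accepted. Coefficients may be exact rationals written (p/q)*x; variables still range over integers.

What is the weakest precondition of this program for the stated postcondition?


Working backward. After the program, the postcondition (1/3)*acc + j < j - 1 || j + 3*y + 9 != acc + 3 must hold; in canonical form it is (1/3)*acc < -1 || j + 3*y != acc - 6.
Before y := 3*acc: (1/3)*acc < -1 || 8*acc + j != -6
Before j := y + 2: (1/3)*acc < -1 || 8*acc + y != -8
Before j := y - 2: (1/3)*acc < -1 || 8*acc + y != -8
Before j := t + j + 8: (1/3)*acc < -1 || 8*acc + y != -8
Answer: WP = (1/3)*acc < -1 || 8*acc + y != -8


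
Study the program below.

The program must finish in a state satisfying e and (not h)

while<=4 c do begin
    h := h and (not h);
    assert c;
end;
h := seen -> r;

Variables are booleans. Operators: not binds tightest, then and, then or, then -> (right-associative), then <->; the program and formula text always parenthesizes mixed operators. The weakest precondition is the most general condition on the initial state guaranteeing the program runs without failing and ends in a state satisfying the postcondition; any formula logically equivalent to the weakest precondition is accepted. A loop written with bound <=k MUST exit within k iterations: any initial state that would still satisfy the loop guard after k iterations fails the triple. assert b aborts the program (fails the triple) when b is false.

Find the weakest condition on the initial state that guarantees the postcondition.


Working backward. After the program, e and (not h) must hold.
Before h := seen -> r: e and (not (seen -> r))
Before the loop (bound <=4), unroll the exhaustion recursion (WP_0 = exit-now case; WP_j = one more guarded iteration, up to j = 4):
  WP_0: (not c) and e and (not (seen -> r))
  WP_1: (not c) and ((not c) -> (e and (not (seen -> r))))
  WP_2: (not c) and ((not c) -> (e and (not (seen -> r))))
  WP_3: (not c) and ((not c) -> (e and (not (seen -> r))))
  WP_4: (not c) and ((not c) -> (e and (not (seen -> r))))
So before the loop: (not c) and ((not c) -> (e and (not (seen -> r))))
Answer: WP = (not c) and ((not c) -> (e and (not (seen -> r))))


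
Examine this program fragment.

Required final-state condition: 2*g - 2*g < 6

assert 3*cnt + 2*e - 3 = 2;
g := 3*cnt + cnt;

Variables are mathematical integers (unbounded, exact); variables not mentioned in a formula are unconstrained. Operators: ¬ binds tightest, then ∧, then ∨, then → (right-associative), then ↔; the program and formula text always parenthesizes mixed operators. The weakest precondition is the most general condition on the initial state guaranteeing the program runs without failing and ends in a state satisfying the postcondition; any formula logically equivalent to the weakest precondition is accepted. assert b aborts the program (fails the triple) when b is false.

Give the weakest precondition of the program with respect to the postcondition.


Working backward. After the program, the postcondition 2*g - 2*g < 6 must hold; in canonical form it is true.
Before g := 3*cnt + cnt: true
Before assert 3*cnt + 2*e - 3 = 2: 3*cnt + 2*e = 5
Answer: WP = 3*cnt + 2*e = 5


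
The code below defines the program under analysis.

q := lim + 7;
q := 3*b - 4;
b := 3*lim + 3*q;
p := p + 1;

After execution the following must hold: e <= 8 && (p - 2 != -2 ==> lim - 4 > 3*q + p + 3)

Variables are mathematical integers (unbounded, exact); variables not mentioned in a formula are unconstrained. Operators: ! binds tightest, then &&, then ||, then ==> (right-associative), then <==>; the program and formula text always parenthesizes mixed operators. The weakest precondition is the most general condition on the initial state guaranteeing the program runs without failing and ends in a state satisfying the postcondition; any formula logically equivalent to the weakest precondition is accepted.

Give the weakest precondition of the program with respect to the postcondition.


Working backward. After the program, the postcondition e <= 8 && (p - 2 != -2 ==> lim - 4 > 3*q + p + 3) must hold; in canonical form it is e <= 8 && (p != 0 ==> lim > p + 3*q + 7).
Before p := p + 1: e <= 8 && (p != -1 ==> lim > p + 3*q + 8)
Before b := 3*lim + 3*q: e <= 8 && (p != -1 ==> lim > p + 3*q + 8)
Before q := 3*b - 4: e <= 8 && (p != -1 ==> lim > 9*b + p - 4)
Before q := lim + 7: e <= 8 && (p != -1 ==> lim > 9*b + p - 4)
Answer: WP = e <= 8 && (p != -1 ==> lim > 9*b + p - 4)


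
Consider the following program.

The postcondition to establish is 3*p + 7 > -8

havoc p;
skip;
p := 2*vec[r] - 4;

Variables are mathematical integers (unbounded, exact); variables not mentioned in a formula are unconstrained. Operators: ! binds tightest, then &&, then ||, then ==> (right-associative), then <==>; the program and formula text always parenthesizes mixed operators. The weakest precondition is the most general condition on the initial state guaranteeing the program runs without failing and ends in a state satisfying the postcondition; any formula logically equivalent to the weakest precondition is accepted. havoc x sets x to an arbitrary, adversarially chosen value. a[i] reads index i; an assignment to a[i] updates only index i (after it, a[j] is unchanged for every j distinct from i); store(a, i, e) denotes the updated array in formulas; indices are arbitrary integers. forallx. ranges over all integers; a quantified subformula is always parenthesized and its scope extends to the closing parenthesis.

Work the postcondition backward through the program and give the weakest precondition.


Working backward. After the program, the postcondition 3*p + 7 > -8 must hold; in canonical form it is 3*p > -15.
Before p := 2*vec[r] - 4: 6*vec[r] > -3
Before skip: 6*vec[r] > -3
Before havoc p: 6*vec[r] > -3
Answer: WP = 6*vec[r] > -3


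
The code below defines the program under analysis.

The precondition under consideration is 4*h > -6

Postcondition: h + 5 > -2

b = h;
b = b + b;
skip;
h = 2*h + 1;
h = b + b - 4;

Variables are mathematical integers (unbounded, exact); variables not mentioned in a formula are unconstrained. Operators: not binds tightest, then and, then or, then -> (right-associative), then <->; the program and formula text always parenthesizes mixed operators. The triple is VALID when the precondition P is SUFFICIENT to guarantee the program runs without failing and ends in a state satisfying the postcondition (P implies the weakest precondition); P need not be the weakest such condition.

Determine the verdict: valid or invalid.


Working backward. After the program, the postcondition h + 5 > -2 must hold; in canonical form it is h > -7.
Before h := b + b - 4: 2*b > -3
Before h := 2*h + 1: 2*b > -3
Before skip: 2*b > -3
Before b := b + b: 4*b > -3
Before b := h: 4*h > -3
The weakest precondition is 4*h > -3.
Check whether 4*h > -6 implies it.
Countermodel: at the initial state h = -1, the precondition holds but the weakest precondition fails.
Answer: invalid


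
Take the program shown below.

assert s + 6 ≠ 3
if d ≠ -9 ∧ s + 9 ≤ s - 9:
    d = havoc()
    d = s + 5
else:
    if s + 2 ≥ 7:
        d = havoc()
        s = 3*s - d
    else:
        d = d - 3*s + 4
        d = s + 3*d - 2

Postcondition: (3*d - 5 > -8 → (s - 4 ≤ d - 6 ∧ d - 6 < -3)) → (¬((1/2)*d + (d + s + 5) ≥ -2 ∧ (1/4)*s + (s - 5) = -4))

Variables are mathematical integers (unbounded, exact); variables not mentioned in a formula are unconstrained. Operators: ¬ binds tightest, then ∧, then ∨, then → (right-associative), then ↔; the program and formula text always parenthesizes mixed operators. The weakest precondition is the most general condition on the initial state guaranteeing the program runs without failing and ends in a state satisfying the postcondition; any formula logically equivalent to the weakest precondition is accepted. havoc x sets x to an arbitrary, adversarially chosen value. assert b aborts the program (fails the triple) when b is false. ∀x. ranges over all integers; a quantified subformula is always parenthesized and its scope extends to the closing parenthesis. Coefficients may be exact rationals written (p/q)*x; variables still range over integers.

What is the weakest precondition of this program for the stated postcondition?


Working backward. After the program, the postcondition (3*d - 5 > -8 → (s - 4 ≤ d - 6 ∧ d - 6 < -3)) → (¬((1/2)*d + (d + s + 5) ≥ -2 ∧ (1/4)*s + (s - 5) = -4)) must hold; in canonical form it is (3*d > -3 → (s ≤ d - 2 ∧ d < 3)) → (¬((3/2)*d + s ≥ -7 ∧ (5/4)*s = 1)).
Then branch requires (3*s > -18 → s < -2) → (¬((5/2)*s ≥ -29/2 ∧ (5/4)*s = 1)); else branch requires (s ≥ 5 → (∀d_1. ((3*d_1 > -3 → (3*s ≤ 2*d_1 - 2 ∧ d_1 < 3)) → (¬((1/2)*d_1 + 3*s ≥ -7 ∧ (15/4)*s = (5/4)*d_1 + 1))))) ∧ ((¬(s ≥ 5)) → ((9*d > 24*s - 33 → (9*s ≤ 3*d + 8 ∧ 3*d < 8*s - 7)) → (¬((9/2)*d ≥ 11*s - 22 ∧ (5/4)*s = 1)))).
Before the if: (s ≥ 5 → (∀d_1. ((3*d_1 > -3 → (3*s ≤ 2*d_1 - 2 ∧ d_1 < 3)) → (¬((1/2)*d_1 + 3*s ≥ -7 ∧ (15/4)*s = (5/4)*d_1 + 1))))) ∧ ((¬(s ≥ 5)) → ((9*d > 24*s - 33 → (9*s ≤ 3*d + 8 ∧ 3*d < 8*s - 7)) → (¬((9/2)*d ≥ 11*s - 22 ∧ (5/4)*s = 1))))
Before assert s + 6 ≠ 3: s ≠ -3 ∧ (s ≥ 5 → (∀d_1. ((3*d_1 > -3 → (3*s ≤ 2*d_1 - 2 ∧ d_1 < 3)) → (¬((1/2)*d_1 + 3*s ≥ -7 ∧ (15/4)*s = (5/4)*d_1 + 1))))) ∧ ((¬(s ≥ 5)) → ((9*d > 24*s - 33 → (9*s ≤ 3*d + 8 ∧ 3*d < 8*s - 7)) → (¬((9/2)*d ≥ 11*s - 22 ∧ (5/4)*s = 1))))
Answer: WP = s ≠ -3 ∧ (s ≥ 5 → (∀d_1. ((3*d_1 > -3 → (3*s ≤ 2*d_1 - 2 ∧ d_1 < 3)) → (¬((1/2)*d_1 + 3*s ≥ -7 ∧ (15/4)*s = (5/4)*d_1 + 1))))) ∧ ((¬(s ≥ 5)) → ((9*d > 24*s - 33 → (9*s ≤ 3*d + 8 ∧ 3*d < 8*s - 7)) → (¬((9/2)*d ≥ 11*s - 22 ∧ (5/4)*s = 1))))


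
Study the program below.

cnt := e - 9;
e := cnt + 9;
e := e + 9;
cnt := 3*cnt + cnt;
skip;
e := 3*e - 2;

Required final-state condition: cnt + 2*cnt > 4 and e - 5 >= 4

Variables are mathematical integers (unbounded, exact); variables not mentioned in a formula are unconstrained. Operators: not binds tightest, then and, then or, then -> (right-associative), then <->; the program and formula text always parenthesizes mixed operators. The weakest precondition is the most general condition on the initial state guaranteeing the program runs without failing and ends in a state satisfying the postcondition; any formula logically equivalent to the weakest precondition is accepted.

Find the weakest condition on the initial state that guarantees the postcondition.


Working backward. After the program, the postcondition cnt + 2*cnt > 4 and e - 5 >= 4 must hold; in canonical form it is 3*cnt > 4 and e >= 9.
Before e := 3*e - 2: 3*cnt > 4 and 3*e >= 11
Before skip: 3*cnt > 4 and 3*e >= 11
Before cnt := 3*cnt + cnt: 12*cnt > 4 and 3*e >= 11
Before e := e + 9: 12*cnt > 4 and 3*e >= -16
Before e := cnt + 9: 12*cnt > 4 and 3*cnt >= -43
Before cnt := e - 9: 12*e > 112 and 3*e >= -16
Answer: WP = 12*e > 112 and 3*e >= -16


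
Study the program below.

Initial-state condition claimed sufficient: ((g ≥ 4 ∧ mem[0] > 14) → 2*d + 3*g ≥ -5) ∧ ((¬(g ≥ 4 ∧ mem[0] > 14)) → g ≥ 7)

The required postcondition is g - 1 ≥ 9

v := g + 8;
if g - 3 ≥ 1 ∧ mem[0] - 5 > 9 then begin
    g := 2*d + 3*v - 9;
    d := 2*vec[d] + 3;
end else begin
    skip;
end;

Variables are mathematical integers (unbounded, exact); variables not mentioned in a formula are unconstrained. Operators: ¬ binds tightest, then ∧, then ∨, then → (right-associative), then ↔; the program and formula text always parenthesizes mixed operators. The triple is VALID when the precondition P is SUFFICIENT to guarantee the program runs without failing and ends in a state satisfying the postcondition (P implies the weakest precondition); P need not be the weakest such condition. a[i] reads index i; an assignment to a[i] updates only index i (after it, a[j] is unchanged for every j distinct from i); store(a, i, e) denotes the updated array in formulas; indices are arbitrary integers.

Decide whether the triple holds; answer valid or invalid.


Working backward. After the program, the postcondition g - 1 ≥ 9 must hold; in canonical form it is g ≥ 10.
Then branch requires 2*d + 3*v ≥ 19; else branch requires g ≥ 10.
Before the if: ((g ≥ 4 ∧ mem[0] > 14) → 2*d + 3*v ≥ 19) ∧ ((¬(g ≥ 4 ∧ mem[0] > 14)) → g ≥ 10)
Before v := g + 8: ((g ≥ 4 ∧ mem[0] > 14) → 2*d + 3*g ≥ -5) ∧ ((¬(g ≥ 4 ∧ mem[0] > 14)) → g ≥ 10)
The weakest precondition is ((g ≥ 4 ∧ mem[0] > 14) → 2*d + 3*g ≥ -5) ∧ ((¬(g ≥ 4 ∧ mem[0] > 14)) → g ≥ 10).
Check whether ((g ≥ 4 ∧ mem[0] > 14) → 2*d + 3*g ≥ -5) ∧ ((¬(g ≥ 4 ∧ mem[0] > 14)) → g ≥ 7) implies it.
Countermodel: at the initial state d = 0, g = 7, mem = {[0] = 14, elsewhere 14}, the precondition holds but the weakest precondition fails.
Answer: invalid


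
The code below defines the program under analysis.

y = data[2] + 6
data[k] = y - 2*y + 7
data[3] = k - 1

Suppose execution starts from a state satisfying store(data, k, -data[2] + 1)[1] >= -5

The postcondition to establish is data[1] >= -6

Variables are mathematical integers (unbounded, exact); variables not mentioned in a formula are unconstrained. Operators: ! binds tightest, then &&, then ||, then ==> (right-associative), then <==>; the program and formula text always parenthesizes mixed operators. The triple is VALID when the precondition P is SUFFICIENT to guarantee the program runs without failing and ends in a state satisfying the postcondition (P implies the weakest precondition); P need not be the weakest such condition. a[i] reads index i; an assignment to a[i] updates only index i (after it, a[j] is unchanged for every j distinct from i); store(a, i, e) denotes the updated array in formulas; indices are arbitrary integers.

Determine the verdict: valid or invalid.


Working backward. After the program, data[1] >= -6 must hold.
Before data[3] := k - 1: data[1] >= -6
Before data[k] := y - 2*y + 7: store(data, k, -y + 7)[1] >= -6
Before y := data[2] + 6: store(data, k, -data[2] + 1)[1] >= -6
The weakest precondition is store(data, k, -data[2] + 1)[1] >= -6.
Check whether store(data, k, -data[2] + 1)[1] >= -5 implies it.
Every state satisfying the precondition satisfies the weakest precondition: the implication holds.
Answer: valid


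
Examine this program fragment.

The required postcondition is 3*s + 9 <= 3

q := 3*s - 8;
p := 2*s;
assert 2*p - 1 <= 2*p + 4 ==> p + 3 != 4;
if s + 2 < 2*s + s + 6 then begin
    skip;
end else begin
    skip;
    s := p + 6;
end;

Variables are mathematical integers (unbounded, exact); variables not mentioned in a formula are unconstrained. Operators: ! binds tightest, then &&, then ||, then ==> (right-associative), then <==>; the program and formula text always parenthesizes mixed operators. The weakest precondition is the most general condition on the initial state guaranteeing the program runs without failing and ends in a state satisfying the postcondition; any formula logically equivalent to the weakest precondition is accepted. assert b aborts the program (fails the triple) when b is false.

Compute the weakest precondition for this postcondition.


Working backward. After the program, the postcondition 3*s + 9 <= 3 must hold; in canonical form it is 3*s <= -6.
Then branch requires 3*s <= -6; else branch requires 3*p <= -24.
Before the if: (2*s > -4 ==> 3*s <= -6) && ((!(2*s > -4)) ==> 3*p <= -24)
Before assert 2*p - 1 <= 2*p + 4 ==> p + 3 != 4: p != 1 && (2*s > -4 ==> 3*s <= -6) && ((!(2*s > -4)) ==> 3*p <= -24)
Before p := 2*s: 2*s != 1 && (2*s > -4 ==> 3*s <= -6) && ((!(2*s > -4)) ==> 6*s <= -24)
Before q := 3*s - 8: 2*s != 1 && (2*s > -4 ==> 3*s <= -6) && ((!(2*s > -4)) ==> 6*s <= -24)
Answer: WP = 2*s != 1 && (2*s > -4 ==> 3*s <= -6) && ((!(2*s > -4)) ==> 6*s <= -24)


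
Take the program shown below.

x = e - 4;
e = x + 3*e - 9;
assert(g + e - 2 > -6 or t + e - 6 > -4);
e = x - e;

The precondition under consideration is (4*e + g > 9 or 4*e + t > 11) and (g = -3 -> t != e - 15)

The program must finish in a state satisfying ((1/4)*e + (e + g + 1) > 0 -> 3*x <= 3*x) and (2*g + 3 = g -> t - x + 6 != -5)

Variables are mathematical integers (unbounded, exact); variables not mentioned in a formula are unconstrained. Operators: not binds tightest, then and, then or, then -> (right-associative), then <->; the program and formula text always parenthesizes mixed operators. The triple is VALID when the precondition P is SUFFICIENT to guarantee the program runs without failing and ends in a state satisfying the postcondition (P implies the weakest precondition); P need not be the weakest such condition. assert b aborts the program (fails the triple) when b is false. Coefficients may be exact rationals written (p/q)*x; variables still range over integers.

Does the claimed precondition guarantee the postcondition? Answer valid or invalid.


Working backward. After the program, the postcondition ((1/4)*e + (e + g + 1) > 0 -> 3*x <= 3*x) and (2*g + 3 = g -> t - x + 6 != -5) must hold; in canonical form it is g = -3 -> t != x - 11.
Before e := x - e: g = -3 -> t != x - 11
Before assert g + e - 2 > -6 or t + e - 6 > -4: (e + g > -4 or e + t > 2) and (g = -3 -> t != x - 11)
Before e := x + 3*e - 9: (3*e + g + x > 5 or 3*e + t + x > 11) and (g = -3 -> t != x - 11)
Before x := e - 4: (4*e + g > 9 or 4*e + t > 15) and (g = -3 -> t != e - 15)
The weakest precondition is (4*e + g > 9 or 4*e + t > 15) and (g = -3 -> t != e - 15).
Check whether (4*e + g > 9 or 4*e + t > 11) and (g = -3 -> t != e - 15) implies it.
Countermodel: at the initial state e = 0, g = -4, t = 12, the precondition holds but the weakest precondition fails.
Answer: invalid


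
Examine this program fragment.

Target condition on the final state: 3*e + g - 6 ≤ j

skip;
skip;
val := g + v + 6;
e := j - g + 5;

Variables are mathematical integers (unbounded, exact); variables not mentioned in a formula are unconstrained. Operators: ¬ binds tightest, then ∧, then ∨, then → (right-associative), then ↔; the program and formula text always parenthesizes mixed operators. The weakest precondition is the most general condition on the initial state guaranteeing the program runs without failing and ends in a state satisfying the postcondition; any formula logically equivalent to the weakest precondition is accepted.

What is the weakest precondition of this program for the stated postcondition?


Working backward. After the program, the postcondition 3*e + g - 6 ≤ j must hold; in canonical form it is 3*e + g ≤ j + 6.
Before e := j - g + 5: 2*j ≤ 2*g - 9
Before val := g + v + 6: 2*j ≤ 2*g - 9
Before skip: 2*j ≤ 2*g - 9
Before skip: 2*j ≤ 2*g - 9
Answer: WP = 2*j ≤ 2*g - 9


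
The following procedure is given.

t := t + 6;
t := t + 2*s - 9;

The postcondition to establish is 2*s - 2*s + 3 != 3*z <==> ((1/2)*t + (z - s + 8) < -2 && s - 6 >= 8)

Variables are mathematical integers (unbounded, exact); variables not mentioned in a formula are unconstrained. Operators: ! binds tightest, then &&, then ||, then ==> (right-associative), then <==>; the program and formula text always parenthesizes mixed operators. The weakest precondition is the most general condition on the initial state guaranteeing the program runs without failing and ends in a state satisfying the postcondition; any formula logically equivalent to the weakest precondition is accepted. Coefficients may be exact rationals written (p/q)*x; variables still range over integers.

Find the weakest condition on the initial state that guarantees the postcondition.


Working backward. After the program, the postcondition 2*s - 2*s + 3 != 3*z <==> ((1/2)*t + (z - s + 8) < -2 && s - 6 >= 8) must hold; in canonical form it is 3*z != 3 <==> ((1/2)*t + z < s - 10 && s >= 14).
Before t := t + 2*s - 9: 3*z != 3 <==> ((1/2)*t + z < -11/2 && s >= 14)
Before t := t + 6: 3*z != 3 <==> ((1/2)*t + z < -17/2 && s >= 14)
Answer: WP = 3*z != 3 <==> ((1/2)*t + z < -17/2 && s >= 14)


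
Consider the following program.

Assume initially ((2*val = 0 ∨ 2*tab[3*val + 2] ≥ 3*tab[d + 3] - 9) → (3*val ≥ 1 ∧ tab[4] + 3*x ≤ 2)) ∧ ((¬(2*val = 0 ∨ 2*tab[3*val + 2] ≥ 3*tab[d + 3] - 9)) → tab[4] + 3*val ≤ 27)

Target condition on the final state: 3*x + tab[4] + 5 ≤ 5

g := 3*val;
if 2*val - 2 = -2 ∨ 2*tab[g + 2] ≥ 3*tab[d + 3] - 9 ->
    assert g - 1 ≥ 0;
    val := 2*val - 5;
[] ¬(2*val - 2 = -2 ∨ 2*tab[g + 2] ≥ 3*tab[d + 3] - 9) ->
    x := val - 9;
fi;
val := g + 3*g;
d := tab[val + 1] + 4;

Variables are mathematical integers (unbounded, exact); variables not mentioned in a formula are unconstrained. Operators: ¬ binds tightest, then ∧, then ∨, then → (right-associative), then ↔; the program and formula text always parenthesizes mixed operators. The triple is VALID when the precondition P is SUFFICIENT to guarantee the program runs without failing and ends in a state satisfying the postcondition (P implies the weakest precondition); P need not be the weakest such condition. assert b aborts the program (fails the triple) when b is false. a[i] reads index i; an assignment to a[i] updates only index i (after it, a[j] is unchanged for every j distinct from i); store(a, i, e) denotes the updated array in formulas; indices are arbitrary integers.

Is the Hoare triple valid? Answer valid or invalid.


Working backward. After the program, the postcondition 3*x + tab[4] + 5 ≤ 5 must hold; in canonical form it is tab[4] + 3*x ≤ 0.
Before d := tab[val + 1] + 4: tab[4] + 3*x ≤ 0
Before val := g + 3*g: tab[4] + 3*x ≤ 0
Then branch requires g ≥ 1 ∧ tab[4] + 3*x ≤ 0; else branch requires tab[4] + 3*val ≤ 27.
Before the if: ((2*val = 0 ∨ 2*tab[g + 2] ≥ 3*tab[d + 3] - 9) → (g ≥ 1 ∧ tab[4] + 3*x ≤ 0)) ∧ ((¬(2*val = 0 ∨ 2*tab[g + 2] ≥ 3*tab[d + 3] - 9)) → tab[4] + 3*val ≤ 27)
Before g := 3*val: ((2*val = 0 ∨ 2*tab[3*val + 2] ≥ 3*tab[d + 3] - 9) → (3*val ≥ 1 ∧ tab[4] + 3*x ≤ 0)) ∧ ((¬(2*val = 0 ∨ 2*tab[3*val + 2] ≥ 3*tab[d + 3] - 9)) → tab[4] + 3*val ≤ 27)
The weakest precondition is ((2*val = 0 ∨ 2*tab[3*val + 2] ≥ 3*tab[d + 3] - 9) → (3*val ≥ 1 ∧ tab[4] + 3*x ≤ 0)) ∧ ((¬(2*val = 0 ∨ 2*tab[3*val + 2] ≥ 3*tab[d + 3] - 9)) → tab[4] + 3*val ≤ 27).
Check whether ((2*val = 0 ∨ 2*tab[3*val + 2] ≥ 3*tab[d + 3] - 9) → (3*val ≥ 1 ∧ tab[4] + 3*x ≤ 2)) ∧ ((¬(2*val = 0 ∨ 2*tab[3*val + 2] ≥ 3*tab[d + 3] - 9)) → tab[4] + 3*val ≤ 27) implies it.
Countermodel: at the initial state d = 0, tab = {[3] = 0, [4] = -2, [5] = 15521, elsewhere 0}, val = 1, x = 1, the precondition holds but the weakest precondition fails.
Answer: invalid


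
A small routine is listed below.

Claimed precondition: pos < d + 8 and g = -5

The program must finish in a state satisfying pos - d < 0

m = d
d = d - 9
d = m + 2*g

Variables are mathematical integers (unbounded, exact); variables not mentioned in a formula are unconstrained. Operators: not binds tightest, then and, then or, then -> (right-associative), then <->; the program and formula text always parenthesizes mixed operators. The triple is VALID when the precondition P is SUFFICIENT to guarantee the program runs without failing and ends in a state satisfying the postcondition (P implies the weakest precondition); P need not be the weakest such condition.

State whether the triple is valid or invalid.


Working backward. After the program, the postcondition pos - d < 0 must hold; in canonical form it is pos < d.
Before d := m + 2*g: pos < 2*g + m
Before d := d - 9: pos < 2*g + m
Before m := d: pos < d + 2*g
The weakest precondition is pos < d + 2*g.
Check whether pos < d + 8 and g = -5 implies it.
Countermodel: at the initial state d = 0, g = -5, pos = 0, the precondition holds but the weakest precondition fails.
Answer: invalid


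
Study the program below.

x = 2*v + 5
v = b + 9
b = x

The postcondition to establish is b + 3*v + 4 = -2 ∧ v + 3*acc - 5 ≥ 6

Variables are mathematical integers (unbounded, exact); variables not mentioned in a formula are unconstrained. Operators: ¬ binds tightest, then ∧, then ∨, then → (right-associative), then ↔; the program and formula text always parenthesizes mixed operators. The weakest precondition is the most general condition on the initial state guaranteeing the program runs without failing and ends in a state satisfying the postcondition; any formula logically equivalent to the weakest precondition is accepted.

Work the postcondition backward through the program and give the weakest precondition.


Working backward. After the program, the postcondition b + 3*v + 4 = -2 ∧ v + 3*acc - 5 ≥ 6 must hold; in canonical form it is b + 3*v = -6 ∧ 3*acc + v ≥ 11.
Before b := x: 3*v + x = -6 ∧ 3*acc + v ≥ 11
Before v := b + 9: 3*b + x = -33 ∧ 3*acc + b ≥ 2
Before x := 2*v + 5: 3*b + 2*v = -38 ∧ 3*acc + b ≥ 2
Answer: WP = 3*b + 2*v = -38 ∧ 3*acc + b ≥ 2


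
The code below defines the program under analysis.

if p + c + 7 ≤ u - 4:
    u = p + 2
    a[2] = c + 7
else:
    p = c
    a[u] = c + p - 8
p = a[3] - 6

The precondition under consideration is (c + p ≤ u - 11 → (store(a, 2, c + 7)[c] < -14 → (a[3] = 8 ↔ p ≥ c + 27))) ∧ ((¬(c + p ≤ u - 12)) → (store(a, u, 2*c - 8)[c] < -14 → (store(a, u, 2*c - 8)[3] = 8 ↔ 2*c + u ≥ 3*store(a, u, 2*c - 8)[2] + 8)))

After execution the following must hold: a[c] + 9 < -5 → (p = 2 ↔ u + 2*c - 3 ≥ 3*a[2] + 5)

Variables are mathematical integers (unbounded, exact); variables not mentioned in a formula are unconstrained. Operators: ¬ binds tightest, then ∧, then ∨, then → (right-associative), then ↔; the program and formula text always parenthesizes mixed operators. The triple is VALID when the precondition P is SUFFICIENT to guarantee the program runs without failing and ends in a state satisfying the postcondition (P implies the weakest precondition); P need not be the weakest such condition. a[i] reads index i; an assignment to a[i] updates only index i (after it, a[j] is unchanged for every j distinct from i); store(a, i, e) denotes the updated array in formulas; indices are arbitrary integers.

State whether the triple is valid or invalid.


Working backward. After the program, the postcondition a[c] + 9 < -5 → (p = 2 ↔ u + 2*c - 3 ≥ 3*a[2] + 5) must hold; in canonical form it is a[c] < -14 → (p = 2 ↔ 2*c + u ≥ 3*a[2] + 8).
Before p := a[3] - 6: a[c] < -14 → (a[3] = 8 ↔ 2*c + u ≥ 3*a[2] + 8)
Then branch requires store(a, 2, c + 7)[c] < -14 → (a[3] = 8 ↔ p ≥ c + 27); else branch requires store(a, u, 2*c - 8)[c] < -14 → (store(a, u, 2*c - 8)[3] = 8 ↔ 2*c + u ≥ 3*store(a, u, 2*c - 8)[2] + 8).
Before the if: (c + p ≤ u - 11 → (store(a, 2, c + 7)[c] < -14 → (a[3] = 8 ↔ p ≥ c + 27))) ∧ ((¬(c + p ≤ u - 11)) → (store(a, u, 2*c - 8)[c] < -14 → (store(a, u, 2*c - 8)[3] = 8 ↔ 2*c + u ≥ 3*store(a, u, 2*c - 8)[2] + 8)))
The weakest precondition is (c + p ≤ u - 11 → (store(a, 2, c + 7)[c] < -14 → (a[3] = 8 ↔ p ≥ c + 27))) ∧ ((¬(c + p ≤ u - 11)) → (store(a, u, 2*c - 8)[c] < -14 → (store(a, u, 2*c - 8)[3] = 8 ↔ 2*c + u ≥ 3*store(a, u, 2*c - 8)[2] + 8))).
Check whether (c + p ≤ u - 11 → (store(a, 2, c + 7)[c] < -14 → (a[3] = 8 ↔ p ≥ c + 27))) ∧ ((¬(c + p ≤ u - 12)) → (store(a, u, 2*c - 8)[c] < -14 → (store(a, u, 2*c - 8)[3] = 8 ↔ 2*c + u ≥ 3*store(a, u, 2*c - 8)[2] + 8))) implies it.
Every state satisfying the precondition satisfies the weakest precondition: the implication holds.
Answer: valid


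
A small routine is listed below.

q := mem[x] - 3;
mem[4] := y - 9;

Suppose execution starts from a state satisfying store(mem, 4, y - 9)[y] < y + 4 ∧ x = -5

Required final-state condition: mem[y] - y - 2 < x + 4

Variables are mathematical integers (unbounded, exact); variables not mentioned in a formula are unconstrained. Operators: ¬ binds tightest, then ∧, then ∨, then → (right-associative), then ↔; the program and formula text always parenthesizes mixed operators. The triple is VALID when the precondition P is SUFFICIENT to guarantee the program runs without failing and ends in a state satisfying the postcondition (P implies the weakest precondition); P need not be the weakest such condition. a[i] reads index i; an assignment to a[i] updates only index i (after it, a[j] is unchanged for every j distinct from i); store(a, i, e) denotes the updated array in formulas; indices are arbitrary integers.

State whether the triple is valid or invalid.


Working backward. After the program, the postcondition mem[y] - y - 2 < x + 4 must hold; in canonical form it is mem[y] < x + y + 6.
Before mem[4] := y - 9: store(mem, 4, y - 9)[y] < x + y + 6
Before q := mem[x] - 3: store(mem, 4, y - 9)[y] < x + y + 6
The weakest precondition is store(mem, 4, y - 9)[y] < x + y + 6.
Check whether store(mem, 4, y - 9)[y] < y + 4 ∧ x = -5 implies it.
Countermodel: at the initial state mem = {[0] = 1, [4] = 2, elsewhere 2}, x = -5, y = 0, the precondition holds but the weakest precondition fails.
Answer: invalid


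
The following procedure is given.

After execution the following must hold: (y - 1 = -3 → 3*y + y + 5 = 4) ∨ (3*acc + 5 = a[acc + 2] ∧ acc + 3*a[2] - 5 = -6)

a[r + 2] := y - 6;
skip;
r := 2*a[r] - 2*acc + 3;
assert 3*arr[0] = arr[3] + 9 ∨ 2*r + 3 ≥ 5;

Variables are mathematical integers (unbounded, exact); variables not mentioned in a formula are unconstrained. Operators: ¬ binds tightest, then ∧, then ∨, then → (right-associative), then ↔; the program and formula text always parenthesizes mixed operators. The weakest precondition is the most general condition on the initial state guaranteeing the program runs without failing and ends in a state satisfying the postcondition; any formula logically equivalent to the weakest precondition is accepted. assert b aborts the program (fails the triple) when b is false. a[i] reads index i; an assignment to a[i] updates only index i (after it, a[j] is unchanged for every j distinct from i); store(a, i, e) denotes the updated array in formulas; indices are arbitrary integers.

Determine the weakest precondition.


Working backward. After the program, the postcondition (y - 1 = -3 → 3*y + y + 5 = 4) ∨ (3*acc + 5 = a[acc + 2] ∧ acc + 3*a[2] - 5 = -6) must hold; in canonical form it is (y = -2 → 4*y = -1) ∨ (3*acc = a[acc + 2] - 5 ∧ 3*a[2] + acc = -1).
Before assert 3*arr[0] = arr[3] + 9 ∨ 2*r + 3 ≥ 5: (3*arr[0] = arr[3] + 9 ∨ 2*r ≥ 2) ∧ ((y = -2 → 4*y = -1) ∨ (3*acc = a[acc + 2] - 5 ∧ 3*a[2] + acc = -1))
Before r := 2*a[r] - 2*acc + 3: (3*arr[0] = arr[3] + 9 ∨ 4*a[r] ≥ 4*acc - 4) ∧ ((y = -2 → 4*y = -1) ∨ (3*acc = a[acc + 2] - 5 ∧ 3*a[2] + acc = -1))
Before skip: (3*arr[0] = arr[3] + 9 ∨ 4*a[r] ≥ 4*acc - 4) ∧ ((y = -2 → 4*y = -1) ∨ (3*acc = a[acc + 2] - 5 ∧ 3*a[2] + acc = -1))
Before a[r + 2] := y - 6: (3*arr[0] = arr[3] + 9 ∨ 4*store(a, r + 2, y - 6)[r] ≥ 4*acc - 4) ∧ ((y = -2 → 4*y = -1) ∨ (3*acc = store(a, r + 2, y - 6)[acc + 2] - 5 ∧ 3*store(a, r + 2, y - 6)[2] + acc = -1))
Answer: WP = (3*arr[0] = arr[3] + 9 ∨ 4*store(a, r + 2, y - 6)[r] ≥ 4*acc - 4) ∧ ((y = -2 → 4*y = -1) ∨ (3*acc = store(a, r + 2, y - 6)[acc + 2] - 5 ∧ 3*store(a, r + 2, y - 6)[2] + acc = -1))


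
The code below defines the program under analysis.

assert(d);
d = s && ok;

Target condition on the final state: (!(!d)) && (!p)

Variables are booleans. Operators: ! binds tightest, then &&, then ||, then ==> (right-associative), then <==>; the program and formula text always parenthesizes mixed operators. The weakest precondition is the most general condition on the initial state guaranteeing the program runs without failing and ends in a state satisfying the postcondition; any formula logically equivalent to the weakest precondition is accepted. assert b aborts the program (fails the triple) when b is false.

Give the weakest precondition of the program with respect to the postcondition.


Working backward. After the program, the postcondition (!(!d)) && (!p) must hold; in canonical form it is d && (!p).
Before d := s && ok: s && ok && (!p)
Before assert d: d && s && ok && (!p)
Answer: WP = d && s && ok && (!p)


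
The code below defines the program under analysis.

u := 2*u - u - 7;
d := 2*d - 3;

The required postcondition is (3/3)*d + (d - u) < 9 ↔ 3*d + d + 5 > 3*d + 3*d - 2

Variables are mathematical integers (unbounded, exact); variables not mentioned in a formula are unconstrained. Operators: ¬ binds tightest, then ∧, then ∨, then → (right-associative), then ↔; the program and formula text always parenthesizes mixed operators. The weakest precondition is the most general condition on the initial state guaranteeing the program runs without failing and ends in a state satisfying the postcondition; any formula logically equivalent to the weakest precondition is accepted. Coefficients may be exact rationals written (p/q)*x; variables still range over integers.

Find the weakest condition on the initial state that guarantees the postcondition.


Working backward. After the program, the postcondition (3/3)*d + (d - u) < 9 ↔ 3*d + d + 5 > 3*d + 3*d - 2 must hold; in canonical form it is 2*d < u + 9 ↔ 2*d < 7.
Before d := 2*d - 3: 4*d < u + 15 ↔ 4*d < 13
Before u := 2*u - u - 7: 4*d < u + 8 ↔ 4*d < 13
Answer: WP = 4*d < u + 8 ↔ 4*d < 13
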